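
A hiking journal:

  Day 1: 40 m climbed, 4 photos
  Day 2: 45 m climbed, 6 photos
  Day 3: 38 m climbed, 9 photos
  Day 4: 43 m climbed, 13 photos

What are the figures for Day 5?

M climbed goes 40, 45, 38, 43 → 36 (alternating steps +5, −7, +5, −7, …).
Photos — differences are 2, 3, 4, … (increasing by 1 each time): 4, 6, 9, 13 → 18.
So the next line is 36 m climbed, 18 photos.

36 m climbed, 18 photos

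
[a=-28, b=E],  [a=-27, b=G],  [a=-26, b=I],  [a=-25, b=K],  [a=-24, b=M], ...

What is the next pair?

A: +1 each step, so -28, -27, -26, -25, -24 → -23.
B — letters move forward 2 places in the alphabet: E, G, I, K, M → O.
Putting it together: [a=-23, b=O].

[a=-23, b=O]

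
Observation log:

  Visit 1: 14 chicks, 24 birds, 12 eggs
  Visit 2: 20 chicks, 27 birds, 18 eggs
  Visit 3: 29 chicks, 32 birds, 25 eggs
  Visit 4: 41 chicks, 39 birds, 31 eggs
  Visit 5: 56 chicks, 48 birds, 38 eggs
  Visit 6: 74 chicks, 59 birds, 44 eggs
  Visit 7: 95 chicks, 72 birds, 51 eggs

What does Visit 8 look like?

119 chicks, 87 birds, 57 eggs

Chicks: differences are 6, 9, 12, … (increasing by 3 each time); 14, 20, 29, 41, 56, 74, 95 → 119.
Birds: 24, 27, 32, 39, 48, 59, 72 → 87 (differences are 3, 5, 7, … (increasing by 2 each time)).
Eggs: 12, 18, 25, 31, 38, 44, 51 → 57 (alternating steps +6, +7, +6, +7, …).
Putting it together: 119 chicks, 87 birds, 57 eggs.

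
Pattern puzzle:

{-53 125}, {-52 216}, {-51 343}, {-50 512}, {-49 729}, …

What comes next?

{-48 1000}

First part: +1 each step; -53, -52, -51, -50, -49 → -48.
Second part: perfect cubes: 5³, 6³, 7³, …, so 125, 216, 343, 512, 729 → 1000.
So the next pair is {-48 1000}.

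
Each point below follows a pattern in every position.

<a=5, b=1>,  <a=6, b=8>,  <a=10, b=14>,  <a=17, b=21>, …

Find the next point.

<a=27, b=27>

A: differences are 1, 4, 7, … (increasing by 3 each time); 5, 6, 10, 17 → 27.
B — alternating steps +7, +6, +7, +6, …: 1, 8, 14, 21 → 27.
So the next point is <a=27, b=27>.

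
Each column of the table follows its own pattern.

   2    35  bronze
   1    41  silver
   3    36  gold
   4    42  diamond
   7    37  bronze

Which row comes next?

First component goes 2, 1, 3, 4, 7 → 11 (each term is the sum of the two before it).
Second component: alternating steps +6, −5, +6, −5, …, so 35, 41, 36, 42, 37 → 43.
Rank goes bronze, silver, gold, diamond, bronze → silver (repeats bronze → silver → gold → diamond).
So the next row is 11  43  silver.

11  43  silver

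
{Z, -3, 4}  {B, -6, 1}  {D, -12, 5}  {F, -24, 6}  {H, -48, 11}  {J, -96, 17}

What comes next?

{L, -192, 28}

Letter goes Z, B, D, F, H, J → L (letters move forward 2 places in the alphabet, wrapping Z→A).
Second component goes -3, -6, -12, -24, -48, -96 → -192 (×2 each step).
Third component: each term is the sum of the two before it, so 4, 1, 5, 6, 11, 17 → 28.
Combining the parts gives {L, -192, 28}.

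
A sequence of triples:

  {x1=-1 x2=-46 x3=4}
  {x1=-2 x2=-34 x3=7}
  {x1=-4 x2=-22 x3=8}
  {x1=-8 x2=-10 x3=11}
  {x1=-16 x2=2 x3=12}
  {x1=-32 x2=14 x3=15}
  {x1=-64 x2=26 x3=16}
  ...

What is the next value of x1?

For the x1, ×2 each step: -1, -2, -4, -8, -16, -32, -64 → -128.

-128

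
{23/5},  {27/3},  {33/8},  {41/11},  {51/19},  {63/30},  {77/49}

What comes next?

First value — differences are 4, 6, 8, … (increasing by 2 each time): 23, 27, 33, 41, 51, 63, 77 → 93.
Second value: each term is the sum of the two before it, so 5, 3, 8, 11, 19, 30, 49 → 79.
Putting it together: {93/79}.

{93/79}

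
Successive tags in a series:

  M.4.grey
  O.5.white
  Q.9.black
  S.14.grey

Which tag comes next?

U.23.white

Letter goes M, O, Q, S → U (letters move forward 2 places in the alphabet).
For the second component, each term is the sum of the two before it: 4, 5, 9, 14 → 23.
Shade: repeats grey → white → black; grey, white, black, grey → white.
Combining the parts gives U.23.white.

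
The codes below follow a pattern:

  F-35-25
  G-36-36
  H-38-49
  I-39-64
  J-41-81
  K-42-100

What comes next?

For the letter, letters move forward 1 place in the alphabet: F, G, H, I, J, K → L.
Second component goes 35, 36, 38, 39, 41, 42 → 44 (alternating steps +1, +2, +1, +2, …).
Third component: perfect squares: 5², 6², 7², …; 25, 36, 49, 64, 81, 100 → 121.
Combining the parts gives L-44-121.

L-44-121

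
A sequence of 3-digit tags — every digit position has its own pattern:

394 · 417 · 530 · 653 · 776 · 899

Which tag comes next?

First digit — +1 each step, mod 10: 3, 4, 5, 6, 7, 8 → 9.
Second digit — +2 each step, mod 10: 9, 1, 3, 5, 7, 9 → 1.
For the third digit, +3 each step, mod 10: 4, 7, 0, 3, 6, 9 → 2.
Putting it together: 912.

912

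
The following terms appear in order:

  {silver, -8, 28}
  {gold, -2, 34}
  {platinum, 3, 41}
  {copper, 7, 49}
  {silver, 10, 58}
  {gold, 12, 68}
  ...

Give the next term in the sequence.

{platinum, 13, 79}

Metal: silver, gold, platinum, copper, silver, gold → platinum (repeats silver → gold → platinum → copper).
Second entry: differences are 6, 5, 4, … (decreasing by 1 each time), so -8, -2, 3, 7, 10, 12 → 13.
Third entry — differences are 6, 7, 8, … (increasing by 1 each time): 28, 34, 41, 49, 58, 68 → 79.
Putting it together: {platinum, 13, 79}.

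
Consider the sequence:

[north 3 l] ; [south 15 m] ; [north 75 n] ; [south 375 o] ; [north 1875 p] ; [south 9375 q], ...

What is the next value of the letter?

r

Letter — letters move forward 1 place in the alphabet: l, m, n, o, p, q → r.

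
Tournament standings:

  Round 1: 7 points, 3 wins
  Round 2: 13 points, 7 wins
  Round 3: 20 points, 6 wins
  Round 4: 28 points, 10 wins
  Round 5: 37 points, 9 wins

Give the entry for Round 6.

For the points, differences are 6, 7, 8, … (increasing by 1 each time): 7, 13, 20, 28, 37 → 47.
Wins — alternating steps +4, −1, +4, −1, …: 3, 7, 6, 10, 9 → 13.
Putting it together: 47 points, 13 wins.

47 points, 13 wins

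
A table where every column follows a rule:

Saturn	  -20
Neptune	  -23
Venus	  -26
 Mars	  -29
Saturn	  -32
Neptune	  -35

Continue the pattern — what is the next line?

Planet — repeats Saturn → Neptune → Venus → Mars: Saturn, Neptune, Venus, Mars, Saturn, Neptune → Venus.
Second component: −3 each step, so -20, -23, -26, -29, -32, -35 → -38.
Putting it together: Venus  -38.

Venus  -38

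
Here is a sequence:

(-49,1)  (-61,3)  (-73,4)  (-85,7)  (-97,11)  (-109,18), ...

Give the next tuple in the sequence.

First value goes -49, -61, -73, -85, -97, -109 → -121 (−12 each step).
Second value — each term is the sum of the two before it: 1, 3, 4, 7, 11, 18 → 29.
Putting it together: (-121,29).

(-121,29)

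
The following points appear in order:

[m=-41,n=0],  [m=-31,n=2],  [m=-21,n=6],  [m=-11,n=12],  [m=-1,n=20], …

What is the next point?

M: +10 each step, so -41, -31, -21, -11, -1 → 9.
N goes 0, 2, 6, 12, 20 → 30 (differences are 2, 4, 6, … (increasing by 2 each time)).
Putting it together: [m=9,n=30].

[m=9,n=30]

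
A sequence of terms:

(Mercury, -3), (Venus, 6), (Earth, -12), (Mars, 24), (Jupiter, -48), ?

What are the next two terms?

Planet goes Mercury, Venus, Earth, Mars, Jupiter → Saturn → Uranus (runs through the planets Mercury→Neptune).
Second coordinate: -3, 6, -12, 24, -48 → 96 → -192 (×(-2) each step).
Putting the parts together: (Saturn, 96) and then (Uranus, -192).

(Saturn, 96), (Uranus, -192)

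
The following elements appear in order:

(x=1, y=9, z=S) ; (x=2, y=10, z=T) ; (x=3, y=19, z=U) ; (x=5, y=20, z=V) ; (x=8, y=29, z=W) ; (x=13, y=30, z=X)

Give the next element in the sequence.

X: each term is the sum of the two before it, so 1, 2, 3, 5, 8, 13 → 21.
Y — alternating steps +1, +9, +1, +9, …: 9, 10, 19, 20, 29, 30 → 39.
Z: S, T, U, V, W, X → Y (letters move forward 1 place in the alphabet).
Combining the parts gives (x=21, y=39, z=Y).

(x=21, y=39, z=Y)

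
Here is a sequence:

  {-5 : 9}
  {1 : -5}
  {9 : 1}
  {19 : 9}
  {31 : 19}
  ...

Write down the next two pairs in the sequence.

{45 : 31}, {61 : 45}

First value goes -5, 1, 9, 19, 31 → 45 → 61 (differences are 6, 8, 10, … (increasing by 2 each time)).
Second value: always the previous value of the first value, so 9, -5, 1, 9, 19 → 31 → 45.
Putting the parts together: {45 : 31} and then {61 : 45}.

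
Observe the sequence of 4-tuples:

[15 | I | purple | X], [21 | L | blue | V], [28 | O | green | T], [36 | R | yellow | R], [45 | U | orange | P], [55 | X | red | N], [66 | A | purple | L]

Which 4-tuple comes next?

For the first slot, differences are 6, 7, 8, … (increasing by 1 each time): 15, 21, 28, 36, 45, 55, 66 → 78.
First letter: letters move forward 3 places in the alphabet, wrapping Z→A; I, L, O, R, U, X, A → D.
Colour: repeats purple → blue → green → yellow → orange → red, so purple, blue, green, yellow, orange, red, purple → blue.
For the second letter, letters move back 2 places in the alphabet: X, V, T, R, P, N, L → J.
Combining the parts gives [78 | D | blue | J].

[78 | D | blue | J]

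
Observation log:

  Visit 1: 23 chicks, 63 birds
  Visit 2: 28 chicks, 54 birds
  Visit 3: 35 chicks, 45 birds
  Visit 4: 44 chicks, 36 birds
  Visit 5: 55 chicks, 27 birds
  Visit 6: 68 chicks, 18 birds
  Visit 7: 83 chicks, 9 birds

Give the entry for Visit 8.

100 chicks, 0 birds

Chicks: differences are 5, 7, 9, … (increasing by 2 each time); 23, 28, 35, 44, 55, 68, 83 → 100.
Birds goes 63, 54, 45, 36, 27, 18, 9 → 0 (−9 each step).
Putting it together: 100 chicks, 0 birds.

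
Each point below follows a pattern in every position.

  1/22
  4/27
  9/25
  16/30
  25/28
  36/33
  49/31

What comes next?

First entry: 1, 4, 9, 16, 25, 36, 49 → 64 (perfect squares: 1², 2², 3², …).
Second entry: alternating steps +5, −2, +5, −2, …, so 22, 27, 25, 30, 28, 33, 31 → 36.
So the next point is 64/36.

64/36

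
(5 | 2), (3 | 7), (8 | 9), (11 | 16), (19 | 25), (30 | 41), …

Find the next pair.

(49 | 66)

First component: each term is the sum of the two before it, so 5, 3, 8, 11, 19, 30 → 49.
Second component goes 2, 7, 9, 16, 25, 41 → 66 (each term is the sum of the two before it).
So the next pair is (49 | 66).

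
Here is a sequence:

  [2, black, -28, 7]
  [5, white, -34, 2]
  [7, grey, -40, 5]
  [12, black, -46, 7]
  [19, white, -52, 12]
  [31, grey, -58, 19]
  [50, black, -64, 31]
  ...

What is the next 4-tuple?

First entry — each term is the sum of the two before it: 2, 5, 7, 12, 19, 31, 50 → 81.
Shade: repeats black → white → grey; black, white, grey, black, white, grey, black → white.
Third entry goes -28, -34, -40, -46, -52, -58, -64 → -70 (−6 each step).
For the fourth entry, always the previous value of the first entry: 7, 2, 5, 7, 12, 19, 31 → 50.
So the next 4-tuple is [81, white, -70, 50].

[81, white, -70, 50]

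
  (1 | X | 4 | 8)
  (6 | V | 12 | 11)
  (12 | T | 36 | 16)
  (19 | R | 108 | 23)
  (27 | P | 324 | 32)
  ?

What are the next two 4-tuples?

(36 | N | 972 | 43), (46 | L | 2916 | 56)

First component goes 1, 6, 12, 19, 27 → 36 → 46 (differences are 5, 6, 7, … (increasing by 1 each time)).
Letter: letters move back 2 places in the alphabet; X, V, T, R, P → N → L.
Third component: ×3 each step, so 4, 12, 36, 108, 324 → 972 → 2916.
Fourth component goes 8, 11, 16, 23, 32 → 43 → 56 (differences are 3, 5, 7, … (increasing by 2 each time)).
Putting the parts together: (36 | N | 972 | 43) and then (46 | L | 2916 | 56).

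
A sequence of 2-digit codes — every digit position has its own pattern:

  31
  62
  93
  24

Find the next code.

55

For the first digit, +3 each step, mod 10: 3, 6, 9, 2 → 5.
Second digit — +1 each step, mod 10: 1, 2, 3, 4 → 5.
Combining the parts gives 55.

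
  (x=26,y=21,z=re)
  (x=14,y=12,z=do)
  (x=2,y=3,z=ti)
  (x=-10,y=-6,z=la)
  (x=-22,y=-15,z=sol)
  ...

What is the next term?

(x=-34,y=-24,z=fa)

For the x, −12 each step: 26, 14, 2, -10, -22 → -34.
Y goes 21, 12, 3, -6, -15 → -24 (−9 each step).
Z goes re, do, ti, la, sol → fa (runs backward through the solfège scale do→ti).
Putting it together: (x=-34,y=-24,z=fa).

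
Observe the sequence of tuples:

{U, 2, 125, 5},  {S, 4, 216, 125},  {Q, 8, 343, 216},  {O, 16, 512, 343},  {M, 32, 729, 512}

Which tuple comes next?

{K, 64, 1000, 729}

Letter: letters move back 2 places in the alphabet, so U, S, Q, O, M → K.
Second coordinate: 2, 4, 8, 16, 32 → 64 (×2 each step).
Third coordinate: perfect cubes: 5³, 6³, 7³, …, so 125, 216, 343, 512, 729 → 1000.
Fourth coordinate — always the previous value of the third coordinate: 5, 125, 216, 343, 512 → 729.
Putting it together: {K, 64, 1000, 729}.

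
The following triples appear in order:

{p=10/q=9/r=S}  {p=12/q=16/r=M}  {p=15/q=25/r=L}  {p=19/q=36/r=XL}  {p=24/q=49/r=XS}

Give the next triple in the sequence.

{p=30/q=64/r=S}

For the p, differences are 2, 3, 4, … (increasing by 1 each time): 10, 12, 15, 19, 24 → 30.
Q: 9, 16, 25, 36, 49 → 64 (perfect squares: 3², 4², 5², …).
R goes S, M, L, XL, XS → S (runs through clothing sizes XS→XL).
So the next triple is {p=30/q=64/r=S}.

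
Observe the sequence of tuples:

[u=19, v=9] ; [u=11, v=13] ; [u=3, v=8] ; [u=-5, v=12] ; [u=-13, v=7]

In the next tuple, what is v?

11

For the u, −8 each step: 19, 11, 3, -5, -13 → -21.
V goes 9, 13, 8, 12, 7 → 11 (alternating steps +4, −5, +4, −5, …).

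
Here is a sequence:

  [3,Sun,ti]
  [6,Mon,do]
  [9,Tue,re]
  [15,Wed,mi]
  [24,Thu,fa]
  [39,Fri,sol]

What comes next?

[63,Sat,la]

For the first part, each term is the sum of the two before it: 3, 6, 9, 15, 24, 39 → 63.
For the day, runs through the weekdays Mon→Sun: Sun, Mon, Tue, Wed, Thu, Fri → Sat.
Note — runs through the solfège scale do→ti: ti, do, re, mi, fa, sol → la.
So the next element is [63,Sat,la].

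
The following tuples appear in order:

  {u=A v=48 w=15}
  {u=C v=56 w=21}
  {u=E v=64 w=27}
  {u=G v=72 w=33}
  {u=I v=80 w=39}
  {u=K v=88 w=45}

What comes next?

U: letters move forward 2 places in the alphabet; A, C, E, G, I, K → M.
For the v, +8 each step: 48, 56, 64, 72, 80, 88 → 96.
W: +6 each step, so 15, 21, 27, 33, 39, 45 → 51.
Putting it together: {u=M v=96 w=51}.

{u=M v=96 w=51}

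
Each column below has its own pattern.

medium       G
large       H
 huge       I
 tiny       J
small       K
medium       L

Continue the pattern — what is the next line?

large  M

Size: repeats medium → large → huge → tiny → small, so medium, large, huge, tiny, small, medium → large.
Letter: letters move forward 1 place in the alphabet, so G, H, I, J, K, L → M.
Combining the parts gives large  M.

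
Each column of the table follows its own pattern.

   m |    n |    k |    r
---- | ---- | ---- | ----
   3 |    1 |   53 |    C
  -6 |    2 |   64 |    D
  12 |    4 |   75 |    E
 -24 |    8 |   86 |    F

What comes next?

48  16  97  G

For the column m, ×(-2) each step: 3, -6, 12, -24 → 48.
Column n: ×2 each step; 1, 2, 4, 8 → 16.
Column k: 53, 64, 75, 86 → 97 (+11 each step).
Column r: C, D, E, F → G (letters move forward 1 place in the alphabet).
Putting it together: 48  16  97  G.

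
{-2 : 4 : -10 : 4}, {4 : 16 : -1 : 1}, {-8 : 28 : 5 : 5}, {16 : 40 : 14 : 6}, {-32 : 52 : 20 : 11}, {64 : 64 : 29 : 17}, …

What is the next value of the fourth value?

First value — ×(-2) each step: -2, 4, -8, 16, -32, 64 → -128.
Second value: 4, 16, 28, 40, 52, 64 → 76 (+12 each step).
Third value: alternating steps +9, +6, +9, +6, …; -10, -1, 5, 14, 20, 29 → 35.
For the fourth value, each term is the sum of the two before it: 4, 1, 5, 6, 11, 17 → 28.

28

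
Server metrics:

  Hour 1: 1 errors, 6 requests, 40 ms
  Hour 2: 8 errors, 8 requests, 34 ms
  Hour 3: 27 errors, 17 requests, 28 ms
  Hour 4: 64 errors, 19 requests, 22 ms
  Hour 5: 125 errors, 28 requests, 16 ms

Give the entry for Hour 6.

Errors goes 1, 8, 27, 64, 125 → 216 (perfect cubes: 1³, 2³, 3³, …).
Requests: alternating steps +2, +9, +2, +9, …, so 6, 8, 17, 19, 28 → 30.
Ms goes 40, 34, 28, 22, 16 → 10 (−6 each step).
Putting it together: 216 errors, 30 requests, 10 ms.

216 errors, 30 requests, 10 ms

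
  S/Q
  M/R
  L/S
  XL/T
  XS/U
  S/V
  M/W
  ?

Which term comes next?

Size: repeats S → M → L → XL → XS; S, M, L, XL, XS, S, M → L.
Letter: letters move forward 1 place in the alphabet; Q, R, S, T, U, V, W → X.
So the next term is L/X.

L/X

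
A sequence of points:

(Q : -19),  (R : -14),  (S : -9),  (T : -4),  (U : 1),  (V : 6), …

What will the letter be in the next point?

W

Letter: letters move forward 1 place in the alphabet; Q, R, S, T, U, V → W.
Second slot: +5 each step; -19, -14, -9, -4, 1, 6 → 11.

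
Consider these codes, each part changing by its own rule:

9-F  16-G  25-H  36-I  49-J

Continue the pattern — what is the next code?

64-K

First component: perfect squares: 3², 4², 5², …; 9, 16, 25, 36, 49 → 64.
Letter: letters move forward 1 place in the alphabet; F, G, H, I, J → K.
Combining the parts gives 64-K.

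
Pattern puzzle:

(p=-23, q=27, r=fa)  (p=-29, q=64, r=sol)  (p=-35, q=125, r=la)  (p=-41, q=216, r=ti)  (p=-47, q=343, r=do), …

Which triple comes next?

P goes -23, -29, -35, -41, -47 → -53 (−6 each step).
Q: 27, 64, 125, 216, 343 → 512 (perfect cubes: 3³, 4³, 5³, …).
R — runs through the solfège scale do→ti: fa, sol, la, ti, do → re.
Putting it together: (p=-53, q=512, r=re).

(p=-53, q=512, r=re)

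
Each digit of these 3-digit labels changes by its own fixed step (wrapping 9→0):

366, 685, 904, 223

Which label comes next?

First digit goes 3, 6, 9, 2 → 5 (+3 each step, mod 10).
Second digit: +2 each step, mod 10; 6, 8, 0, 2 → 4.
Third digit: −1 each step, mod 10; 6, 5, 4, 3 → 2.
So the next label is 542.

542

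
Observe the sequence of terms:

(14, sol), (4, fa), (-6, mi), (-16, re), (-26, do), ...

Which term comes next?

(-36, ti)

First part: −10 each step; 14, 4, -6, -16, -26 → -36.
Note — runs backward through the solfège scale do→ti: sol, fa, mi, re, do → ti.
So the next term is (-36, ti).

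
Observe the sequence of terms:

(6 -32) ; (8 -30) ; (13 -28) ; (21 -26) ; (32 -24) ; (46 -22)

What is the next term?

(63 -20)

First value: 6, 8, 13, 21, 32, 46 → 63 (differences are 2, 5, 8, … (increasing by 3 each time)).
Second value: +2 each step; -32, -30, -28, -26, -24, -22 → -20.
So the next term is (63 -20).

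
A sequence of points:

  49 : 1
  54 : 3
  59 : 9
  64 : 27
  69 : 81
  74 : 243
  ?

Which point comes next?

79 : 729

First entry: 49, 54, 59, 64, 69, 74 → 79 (+5 each step).
Second entry: ×3 each step; 1, 3, 9, 27, 81, 243 → 729.
So the next point is 79 : 729.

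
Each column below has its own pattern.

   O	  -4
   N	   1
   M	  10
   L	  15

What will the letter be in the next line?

K

Letter — letters move back 1 place in the alphabet: O, N, M, L → K.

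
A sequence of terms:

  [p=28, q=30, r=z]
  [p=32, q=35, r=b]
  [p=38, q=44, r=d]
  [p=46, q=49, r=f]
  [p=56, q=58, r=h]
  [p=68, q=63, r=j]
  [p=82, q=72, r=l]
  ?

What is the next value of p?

For the p, differences are 4, 6, 8, … (increasing by 2 each time): 28, 32, 38, 46, 56, 68, 82 → 98.

98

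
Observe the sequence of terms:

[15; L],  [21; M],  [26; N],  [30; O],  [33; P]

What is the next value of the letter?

Q

First component: 15, 21, 26, 30, 33 → 35 (differences are 6, 5, 4, … (decreasing by 1 each time)).
Letter — letters move forward 1 place in the alphabet: L, M, N, O, P → Q.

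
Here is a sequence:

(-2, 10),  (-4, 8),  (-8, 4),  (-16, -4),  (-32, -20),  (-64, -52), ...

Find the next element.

First coordinate: ×2 each step; -2, -4, -8, -16, -32, -64 → -128.
Second coordinate: always 12 more than the first coordinate; 10, 8, 4, -4, -20, -52 → -116.
Putting it together: (-128, -116).

(-128, -116)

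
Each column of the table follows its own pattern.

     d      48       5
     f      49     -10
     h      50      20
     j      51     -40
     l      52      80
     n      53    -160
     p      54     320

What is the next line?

Letter goes d, f, h, j, l, n, p → r (letters move forward 2 places in the alphabet).
Second component — +1 each step: 48, 49, 50, 51, 52, 53, 54 → 55.
Third component — ×(-2) each step: 5, -10, 20, -40, 80, -160, 320 → -640.
Combining the parts gives r  55  -640.

r  55  -640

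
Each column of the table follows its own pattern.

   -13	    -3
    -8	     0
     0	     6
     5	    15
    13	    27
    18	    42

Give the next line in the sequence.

26  60

First component: alternating steps +5, +8, +5, +8, …; -13, -8, 0, 5, 13, 18 → 26.
Second component goes -3, 0, 6, 15, 27, 42 → 60 (differences are 3, 6, 9, … (increasing by 3 each time)).
So the next line is 26  60.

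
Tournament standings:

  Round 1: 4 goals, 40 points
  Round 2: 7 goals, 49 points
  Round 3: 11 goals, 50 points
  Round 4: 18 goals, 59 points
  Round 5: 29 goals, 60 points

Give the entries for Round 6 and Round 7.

Goals: 4, 7, 11, 18, 29 → 47 → 76 (each term is the sum of the two before it).
Points: alternating steps +9, +1, +9, +1, …, so 40, 49, 50, 59, 60 → 69 → 70.
Putting the parts together: 47 goals, 69 points and then 76 goals, 70 points.

47 goals, 69 points; 76 goals, 70 points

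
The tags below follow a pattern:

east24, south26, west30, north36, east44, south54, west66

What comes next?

For the direction, repeats east → south → west → north: east, south, west, north, east, south, west → north.
Second component: 24, 26, 30, 36, 44, 54, 66 → 80 (differences are 2, 4, 6, … (increasing by 2 each time)).
So the next tag is north80.

north80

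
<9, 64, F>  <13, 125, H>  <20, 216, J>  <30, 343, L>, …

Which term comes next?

<43, 512, N>

First part — differences are 4, 7, 10, … (increasing by 3 each time): 9, 13, 20, 30 → 43.
Second part: perfect cubes: 4³, 5³, 6³, …, so 64, 125, 216, 343 → 512.
Letter: F, H, J, L → N (letters move forward 2 places in the alphabet).
Combining the parts gives <43, 512, N>.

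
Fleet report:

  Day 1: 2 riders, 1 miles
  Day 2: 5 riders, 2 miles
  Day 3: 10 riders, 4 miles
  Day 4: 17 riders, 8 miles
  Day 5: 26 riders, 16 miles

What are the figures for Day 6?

Riders goes 2, 5, 10, 17, 26 → 37 (differences are 3, 5, 7, … (increasing by 2 each time)).
Miles goes 1, 2, 4, 8, 16 → 32 (×2 each step).
So the next row is 37 riders, 32 miles.

37 riders, 32 miles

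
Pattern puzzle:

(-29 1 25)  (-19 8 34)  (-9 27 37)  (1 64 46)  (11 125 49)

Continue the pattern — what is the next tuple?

First part: +10 each step, so -29, -19, -9, 1, 11 → 21.
Second part: perfect cubes: 1³, 2³, 3³, …, so 1, 8, 27, 64, 125 → 216.
Third part: alternating steps +9, +3, +9, +3, …; 25, 34, 37, 46, 49 → 58.
Putting it together: (21 216 58).

(21 216 58)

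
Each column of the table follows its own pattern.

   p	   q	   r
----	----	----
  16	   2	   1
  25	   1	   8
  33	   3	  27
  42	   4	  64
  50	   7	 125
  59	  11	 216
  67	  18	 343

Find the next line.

Column p — alternating steps +9, +8, +9, +8, …: 16, 25, 33, 42, 50, 59, 67 → 76.
Column q — each term is the sum of the two before it: 2, 1, 3, 4, 7, 11, 18 → 29.
Column r: 1, 8, 27, 64, 125, 216, 343 → 512 (perfect cubes: 1³, 2³, 3³, …).
So the next line is 76  29  512.

76  29  512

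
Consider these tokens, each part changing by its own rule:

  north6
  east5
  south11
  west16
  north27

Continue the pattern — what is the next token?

east43

Direction: repeats north → east → south → west, so north, east, south, west, north → east.
Second component: 6, 5, 11, 16, 27 → 43 (each term is the sum of the two before it).
So the next token is east43.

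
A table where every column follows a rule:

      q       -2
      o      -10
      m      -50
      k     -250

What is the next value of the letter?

i

Letter goes q, o, m, k → i (letters move back 2 places in the alphabet).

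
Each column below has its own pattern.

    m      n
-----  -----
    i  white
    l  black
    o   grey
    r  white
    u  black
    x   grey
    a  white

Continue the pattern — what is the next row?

Column m goes i, l, o, r, u, x, a → d (letters move forward 3 places in the alphabet, wrapping Z→A).
For the column n, repeats white → black → grey: white, black, grey, white, black, grey, white → black.
So the next row is d  black.

d  black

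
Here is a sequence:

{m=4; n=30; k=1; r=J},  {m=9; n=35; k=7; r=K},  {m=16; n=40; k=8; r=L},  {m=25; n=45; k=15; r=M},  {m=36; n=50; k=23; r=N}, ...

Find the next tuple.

M: perfect squares: 2², 3², 4², …, so 4, 9, 16, 25, 36 → 49.
N: +5 each step, so 30, 35, 40, 45, 50 → 55.
K: each term is the sum of the two before it, so 1, 7, 8, 15, 23 → 38.
R: J, K, L, M, N → O (letters move forward 1 place in the alphabet).
Combining the parts gives {m=49; n=55; k=38; r=O}.

{m=49; n=55; k=38; r=O}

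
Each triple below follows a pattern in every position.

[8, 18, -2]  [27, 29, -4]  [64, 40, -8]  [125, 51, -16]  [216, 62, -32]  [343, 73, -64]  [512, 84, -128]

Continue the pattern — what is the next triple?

[729, 95, -256]

First component: perfect cubes: 2³, 3³, 4³, …, so 8, 27, 64, 125, 216, 343, 512 → 729.
Second component goes 18, 29, 40, 51, 62, 73, 84 → 95 (+11 each step).
Third component: ×2 each step; -2, -4, -8, -16, -32, -64, -128 → -256.
Putting it together: [729, 95, -256].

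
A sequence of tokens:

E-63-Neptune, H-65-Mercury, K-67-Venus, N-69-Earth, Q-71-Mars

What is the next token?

Letter goes E, H, K, N, Q → T (letters move forward 3 places in the alphabet).
Second component goes 63, 65, 67, 69, 71 → 73 (+2 each step).
Planet: Neptune, Mercury, Venus, Earth, Mars → Jupiter (runs through the planets Mercury→Neptune).
Putting it together: T-73-Jupiter.

T-73-Jupiter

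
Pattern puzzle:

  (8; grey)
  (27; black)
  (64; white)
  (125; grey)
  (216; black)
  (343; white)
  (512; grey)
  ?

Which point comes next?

First component: perfect cubes: 2³, 3³, 4³, …, so 8, 27, 64, 125, 216, 343, 512 → 729.
For the shade, repeats grey → black → white: grey, black, white, grey, black, white, grey → black.
Combining the parts gives (729; black).

(729; black)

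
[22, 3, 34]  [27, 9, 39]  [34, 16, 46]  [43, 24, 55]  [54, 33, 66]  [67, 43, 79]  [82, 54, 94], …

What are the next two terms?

[99, 66, 111], [118, 79, 130]

First part: differences are 5, 7, 9, … (increasing by 2 each time), so 22, 27, 34, 43, 54, 67, 82 → 99 → 118.
Second part: 3, 9, 16, 24, 33, 43, 54 → 66 → 79 (differences are 6, 7, 8, … (increasing by 1 each time)).
Third part: always 12 more than the first part, so 34, 39, 46, 55, 66, 79, 94 → 111 → 130.
So the next two terms are [99, 66, 111] and [118, 79, 130].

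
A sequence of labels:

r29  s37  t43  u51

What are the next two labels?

Letter: r, s, t, u → v → w (letters move forward 1 place in the alphabet).
Second component: 29, 37, 43, 51 → 57 → 65 (alternating steps +8, +6, +8, +6, …).
So the next two labels are v57 and w65.

v57, w65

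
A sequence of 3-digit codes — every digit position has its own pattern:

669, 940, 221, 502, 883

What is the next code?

First digit — +3 each step, mod 10: 6, 9, 2, 5, 8 → 1.
Second digit goes 6, 4, 2, 0, 8 → 6 (−2 each step, mod 10).
Third digit: +1 each step, mod 10, so 9, 0, 1, 2, 3 → 4.
So the next code is 164.

164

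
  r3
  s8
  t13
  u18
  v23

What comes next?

w28

Letter — letters move forward 1 place in the alphabet: r, s, t, u, v → w.
For the second component, +5 each step: 3, 8, 13, 18, 23 → 28.
Combining the parts gives w28.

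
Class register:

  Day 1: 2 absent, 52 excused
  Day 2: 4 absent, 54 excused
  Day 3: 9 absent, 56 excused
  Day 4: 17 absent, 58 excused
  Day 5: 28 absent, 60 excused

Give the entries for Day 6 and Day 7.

42 absent, 62 excused; 59 absent, 64 excused

Absent: 2, 4, 9, 17, 28 → 42 → 59 (differences are 2, 5, 8, … (increasing by 3 each time)).
Excused goes 52, 54, 56, 58, 60 → 62 → 64 (+2 each step).
So the next two records are 42 absent, 62 excused and 59 absent, 64 excused.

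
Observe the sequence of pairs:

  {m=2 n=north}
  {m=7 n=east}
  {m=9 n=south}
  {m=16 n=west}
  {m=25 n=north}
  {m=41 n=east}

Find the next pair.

M — each term is the sum of the two before it: 2, 7, 9, 16, 25, 41 → 66.
N: repeats north → east → south → west, so north, east, south, west, north, east → south.
Putting it together: {m=66 n=south}.

{m=66 n=south}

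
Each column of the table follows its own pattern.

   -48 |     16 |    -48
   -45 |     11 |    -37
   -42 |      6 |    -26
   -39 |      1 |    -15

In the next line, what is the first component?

-36

First component — +3 each step: -48, -45, -42, -39 → -36.
Second component: −5 each step, so 16, 11, 6, 1 → -4.
Third component — +11 each step: -48, -37, -26, -15 → -4.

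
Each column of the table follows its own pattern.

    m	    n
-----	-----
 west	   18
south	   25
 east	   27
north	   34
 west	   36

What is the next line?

south  43

Column m: repeats west → south → east → north, so west, south, east, north, west → south.
Column n — alternating steps +7, +2, +7, +2, …: 18, 25, 27, 34, 36 → 43.
Putting it together: south  43.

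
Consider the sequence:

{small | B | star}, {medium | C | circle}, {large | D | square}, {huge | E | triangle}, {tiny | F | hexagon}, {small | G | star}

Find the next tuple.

Size — repeats small → medium → large → huge → tiny: small, medium, large, huge, tiny, small → medium.
For the letter, letters move forward 1 place in the alphabet: B, C, D, E, F, G → H.
Shape: repeats star → circle → square → triangle → hexagon, so star, circle, square, triangle, hexagon, star → circle.
Putting it together: {medium | H | circle}.

{medium | H | circle}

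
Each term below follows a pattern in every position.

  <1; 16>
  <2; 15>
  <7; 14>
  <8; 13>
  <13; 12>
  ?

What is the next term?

<14; 11>

For the first coordinate, alternating steps +1, +5, +1, +5, …: 1, 2, 7, 8, 13 → 14.
Second coordinate — −1 each step: 16, 15, 14, 13, 12 → 11.
Combining the parts gives <14; 11>.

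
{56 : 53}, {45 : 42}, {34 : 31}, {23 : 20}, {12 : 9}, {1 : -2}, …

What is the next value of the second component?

-13

First component goes 56, 45, 34, 23, 12, 1 → -10 (−11 each step).
Second component: always 3 less than the first component, so 53, 42, 31, 20, 9, -2 → -13.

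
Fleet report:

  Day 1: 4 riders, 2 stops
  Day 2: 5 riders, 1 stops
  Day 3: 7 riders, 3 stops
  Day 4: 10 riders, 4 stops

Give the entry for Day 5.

Riders: differences are 1, 2, 3, … (increasing by 1 each time), so 4, 5, 7, 10 → 14.
Stops — each term is the sum of the two before it: 2, 1, 3, 4 → 7.
Putting it together: 14 riders, 7 stops.

14 riders, 7 stops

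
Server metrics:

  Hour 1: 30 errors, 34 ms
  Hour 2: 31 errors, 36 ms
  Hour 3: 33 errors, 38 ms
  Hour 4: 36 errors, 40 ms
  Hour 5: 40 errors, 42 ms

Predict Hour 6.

Errors: differences are 1, 2, 3, … (increasing by 1 each time), so 30, 31, 33, 36, 40 → 45.
Ms: 34, 36, 38, 40, 42 → 44 (+2 each step).
So the next record is 45 errors, 44 ms.

45 errors, 44 ms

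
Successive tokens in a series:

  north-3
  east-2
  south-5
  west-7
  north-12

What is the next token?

Direction: north, east, south, west, north → east (repeats north → east → south → west).
Second component goes 3, 2, 5, 7, 12 → 19 (each term is the sum of the two before it).
Putting it together: east-19.

east-19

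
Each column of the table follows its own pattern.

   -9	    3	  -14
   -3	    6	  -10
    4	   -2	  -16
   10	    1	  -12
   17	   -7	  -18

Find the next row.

First component: -9, -3, 4, 10, 17 → 23 (alternating steps +6, +7, +6, +7, …).
Second component goes 3, 6, -2, 1, -7 → -4 (alternating steps +3, −8, +3, −8, …).
Third component — alternating steps +4, −6, +4, −6, …: -14, -10, -16, -12, -18 → -14.
Combining the parts gives 23  -4  -14.

23  -4  -14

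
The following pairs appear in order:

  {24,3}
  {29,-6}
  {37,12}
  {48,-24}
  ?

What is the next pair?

{62,48}

First value — differences are 5, 8, 11, … (increasing by 3 each time): 24, 29, 37, 48 → 62.
Second value goes 3, -6, 12, -24 → 48 (×(-2) each step).
So the next pair is {62,48}.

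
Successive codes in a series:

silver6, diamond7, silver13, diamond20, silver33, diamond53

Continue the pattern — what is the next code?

For the rank, alternates silver ↔ diamond: silver, diamond, silver, diamond, silver, diamond → silver.
Second component — each term is the sum of the two before it: 6, 7, 13, 20, 33, 53 → 86.
Putting it together: silver86.

silver86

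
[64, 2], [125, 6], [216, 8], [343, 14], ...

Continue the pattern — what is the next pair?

First slot goes 64, 125, 216, 343 → 512 (perfect cubes: 4³, 5³, 6³, …).
Second slot: each term is the sum of the two before it; 2, 6, 8, 14 → 22.
Putting it together: [512, 22].

[512, 22]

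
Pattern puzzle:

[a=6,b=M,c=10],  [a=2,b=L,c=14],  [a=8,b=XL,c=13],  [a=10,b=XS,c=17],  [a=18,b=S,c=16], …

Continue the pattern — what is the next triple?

A: 6, 2, 8, 10, 18 → 28 (each term is the sum of the two before it).
B: M, L, XL, XS, S → M (runs through clothing sizes XS→XL).
C: 10, 14, 13, 17, 16 → 20 (alternating steps +4, −1, +4, −1, …).
Putting it together: [a=28,b=M,c=20].

[a=28,b=M,c=20]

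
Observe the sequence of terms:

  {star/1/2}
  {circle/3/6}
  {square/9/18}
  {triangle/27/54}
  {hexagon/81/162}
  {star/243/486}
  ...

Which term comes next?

Shape — repeats star → circle → square → triangle → hexagon: star, circle, square, triangle, hexagon, star → circle.
Second entry: ×3 each step, so 1, 3, 9, 27, 81, 243 → 729.
For the third entry, ×3 each step: 2, 6, 18, 54, 162, 486 → 1458.
Combining the parts gives {circle/729/1458}.

{circle/729/1458}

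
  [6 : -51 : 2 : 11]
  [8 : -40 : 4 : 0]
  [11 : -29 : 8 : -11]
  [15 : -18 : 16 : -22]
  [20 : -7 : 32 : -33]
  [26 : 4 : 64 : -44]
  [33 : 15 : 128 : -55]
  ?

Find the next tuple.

[41 : 26 : 256 : -66]

First coordinate: differences are 2, 3, 4, … (increasing by 1 each time), so 6, 8, 11, 15, 20, 26, 33 → 41.
Second coordinate: +11 each step, so -51, -40, -29, -18, -7, 4, 15 → 26.
Third coordinate goes 2, 4, 8, 16, 32, 64, 128 → 256 (×2 each step).
Fourth coordinate goes 11, 0, -11, -22, -33, -44, -55 → -66 (together with the second coordinate always sums to -40).
Putting it together: [41 : 26 : 256 : -66].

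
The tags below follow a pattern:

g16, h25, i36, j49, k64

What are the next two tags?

For the letter, letters move forward 1 place in the alphabet: g, h, i, j, k → l → m.
Second component goes 16, 25, 36, 49, 64 → 81 → 100 (perfect squares: 4², 5², 6², …).
So the next two tags are l81 and m100.

l81, m100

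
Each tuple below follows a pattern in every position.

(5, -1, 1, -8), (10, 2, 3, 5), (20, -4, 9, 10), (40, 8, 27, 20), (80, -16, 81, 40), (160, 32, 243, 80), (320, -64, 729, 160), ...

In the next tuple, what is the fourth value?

320

First value goes 5, 10, 20, 40, 80, 160, 320 → 640 (×2 each step).
Fourth value — always the previous value of the first value: -8, 5, 10, 20, 40, 80, 160 → 320.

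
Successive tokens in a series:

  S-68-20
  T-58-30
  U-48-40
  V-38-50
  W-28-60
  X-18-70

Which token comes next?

For the letter, letters move forward 1 place in the alphabet: S, T, U, V, W, X → Y.
Second component — −10 each step: 68, 58, 48, 38, 28, 18 → 8.
Third component — +10 each step: 20, 30, 40, 50, 60, 70 → 80.
So the next token is Y-8-80.

Y-8-80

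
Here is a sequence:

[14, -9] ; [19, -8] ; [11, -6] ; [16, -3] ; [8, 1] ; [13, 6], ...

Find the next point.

First entry: 14, 19, 11, 16, 8, 13 → 5 (alternating steps +5, −8, +5, −8, …).
Second entry — differences are 1, 2, 3, … (increasing by 1 each time): -9, -8, -6, -3, 1, 6 → 12.
Putting it together: [5, 12].

[5, 12]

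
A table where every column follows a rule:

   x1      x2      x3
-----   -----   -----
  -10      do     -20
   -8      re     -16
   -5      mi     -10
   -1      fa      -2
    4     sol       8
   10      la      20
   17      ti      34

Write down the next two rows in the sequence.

Column x1: differences are 2, 3, 4, … (increasing by 1 each time), so -10, -8, -5, -1, 4, 10, 17 → 25 → 34.
Column x2 goes do, re, mi, fa, sol, la, ti → do → re (runs through the solfège scale do→ti).
For the column x3, always 2 × the column x1: -20, -16, -10, -2, 8, 20, 34 → 50 → 68.
So the next two rows are 25  do  50 and 34  re  68.

25  do  50; 34  re  68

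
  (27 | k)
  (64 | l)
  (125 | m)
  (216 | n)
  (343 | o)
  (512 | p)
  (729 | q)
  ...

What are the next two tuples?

First value: 27, 64, 125, 216, 343, 512, 729 → 1000 → 1331 (perfect cubes: 3³, 4³, 5³, …).
Letter: k, l, m, n, o, p, q → r → s (letters move forward 1 place in the alphabet).
So the next two tuples are (1000 | r) and (1331 | s).

(1000 | r), (1331 | s)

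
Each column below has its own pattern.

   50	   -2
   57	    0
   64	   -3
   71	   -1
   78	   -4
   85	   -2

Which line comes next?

92  -5

For the first component, +7 each step: 50, 57, 64, 71, 78, 85 → 92.
For the second component, alternating steps +2, −3, +2, −3, …: -2, 0, -3, -1, -4, -2 → -5.
Putting it together: 92  -5.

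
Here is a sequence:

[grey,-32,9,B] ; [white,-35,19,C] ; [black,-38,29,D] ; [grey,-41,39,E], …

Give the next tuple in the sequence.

Shade — repeats grey → white → black: grey, white, black, grey → white.
For the second value, −3 each step: -32, -35, -38, -41 → -44.
For the third value, +10 each step: 9, 19, 29, 39 → 49.
Letter goes B, C, D, E → F (letters move forward 1 place in the alphabet).
Putting it together: [white,-44,49,F].

[white,-44,49,F]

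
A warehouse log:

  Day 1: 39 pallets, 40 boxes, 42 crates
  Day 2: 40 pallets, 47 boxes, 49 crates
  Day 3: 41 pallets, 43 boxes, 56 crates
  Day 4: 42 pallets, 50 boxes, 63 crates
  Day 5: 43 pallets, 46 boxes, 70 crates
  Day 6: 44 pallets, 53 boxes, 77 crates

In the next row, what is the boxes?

49

Boxes: 40, 47, 43, 50, 46, 53 → 49 (alternating steps +7, −4, +7, −4, …).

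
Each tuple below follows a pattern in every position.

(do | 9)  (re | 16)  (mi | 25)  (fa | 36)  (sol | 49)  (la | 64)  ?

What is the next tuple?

Note: do, re, mi, fa, sol, la → ti (runs through the solfège scale do→ti).
Second component: 9, 16, 25, 36, 49, 64 → 81 (perfect squares: 3², 4², 5², …).
So the next tuple is (ti | 81).

(ti | 81)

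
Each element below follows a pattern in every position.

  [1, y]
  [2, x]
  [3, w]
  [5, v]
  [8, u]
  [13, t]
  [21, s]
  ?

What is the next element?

First slot: each term is the sum of the two before it, so 1, 2, 3, 5, 8, 13, 21 → 34.
For the letter, letters move back 1 place in the alphabet: y, x, w, v, u, t, s → r.
So the next element is [34, r].

[34, r]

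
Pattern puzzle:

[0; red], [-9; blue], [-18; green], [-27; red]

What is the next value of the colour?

For the colour, repeats red → blue → green: red, blue, green, red → blue.

blue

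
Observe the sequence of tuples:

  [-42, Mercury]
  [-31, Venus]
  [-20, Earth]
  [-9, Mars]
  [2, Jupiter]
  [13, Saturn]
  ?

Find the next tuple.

[24, Uranus]

First slot goes -42, -31, -20, -9, 2, 13 → 24 (+11 each step).
Planet: runs through the planets Mercury→Neptune, so Mercury, Venus, Earth, Mars, Jupiter, Saturn → Uranus.
Combining the parts gives [24, Uranus].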